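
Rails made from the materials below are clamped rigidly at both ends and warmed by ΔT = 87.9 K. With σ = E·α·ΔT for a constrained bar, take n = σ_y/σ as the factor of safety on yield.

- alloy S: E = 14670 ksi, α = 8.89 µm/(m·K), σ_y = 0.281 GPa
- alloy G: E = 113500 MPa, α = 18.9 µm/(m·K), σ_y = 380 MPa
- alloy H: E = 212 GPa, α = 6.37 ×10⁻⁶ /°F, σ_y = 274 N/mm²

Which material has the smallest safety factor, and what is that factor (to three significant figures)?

alloy H, n = 1.28

Per material, after unit conversion:
  alloy S: E = 101.1, α = 8.89, σ_y = 281.0 → σ = 79.0 MPa, n = 3.56
  alloy G: E = 113.5, α = 18.9, σ_y = 380.0 → σ = 189 MPa, n = 2.02
  alloy H: E = 212.0, α = 11.5, σ_y = 274.0 → σ = 214 MPa, n = 1.28
Smallest n: alloy H with n = 1.28.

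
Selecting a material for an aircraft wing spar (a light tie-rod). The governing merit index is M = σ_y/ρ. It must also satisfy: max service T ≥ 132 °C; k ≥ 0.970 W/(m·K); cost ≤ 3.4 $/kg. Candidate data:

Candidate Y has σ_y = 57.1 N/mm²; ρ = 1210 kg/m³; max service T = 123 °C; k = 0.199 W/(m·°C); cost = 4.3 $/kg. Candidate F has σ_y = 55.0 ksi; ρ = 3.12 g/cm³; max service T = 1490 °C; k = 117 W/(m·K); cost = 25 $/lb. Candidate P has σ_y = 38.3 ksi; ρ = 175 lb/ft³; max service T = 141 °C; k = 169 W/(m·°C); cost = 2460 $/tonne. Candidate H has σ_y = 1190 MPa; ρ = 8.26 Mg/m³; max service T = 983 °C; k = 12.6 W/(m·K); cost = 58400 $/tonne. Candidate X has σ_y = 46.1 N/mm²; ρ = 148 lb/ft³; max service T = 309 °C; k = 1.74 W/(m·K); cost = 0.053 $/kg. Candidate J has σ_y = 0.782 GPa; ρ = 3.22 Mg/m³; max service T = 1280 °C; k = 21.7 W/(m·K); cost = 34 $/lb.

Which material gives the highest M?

Screen on constraints: max service T ≥ 132 °C; k ≥ 0.970 W/(m·K); cost ≤ 3.4 $/kg. Survivors: candidate P, candidate X.
Putting every candidate on a common basis:
  candidate P: σ_y = 264.1 MPa, ρ = 2803 kg/m³
  candidate X: σ_y = 46.10 MPa, ρ = 2371 kg/m³
  candidate P: M = 94.2 kN·m/kg
  candidate X: M = 19.4 kN·m/kg
Candidate P ranks first.

candidate P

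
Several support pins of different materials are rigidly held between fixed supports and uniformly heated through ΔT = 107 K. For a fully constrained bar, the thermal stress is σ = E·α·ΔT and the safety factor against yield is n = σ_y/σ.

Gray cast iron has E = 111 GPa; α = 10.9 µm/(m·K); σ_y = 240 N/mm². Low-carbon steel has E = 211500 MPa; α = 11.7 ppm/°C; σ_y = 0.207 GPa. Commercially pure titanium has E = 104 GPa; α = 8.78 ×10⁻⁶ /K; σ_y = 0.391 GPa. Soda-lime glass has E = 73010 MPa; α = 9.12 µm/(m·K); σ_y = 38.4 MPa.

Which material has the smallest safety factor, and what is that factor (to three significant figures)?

Per material, after unit conversion:
  gray cast iron: E = 111.0, α = 10.9, σ_y = 240.0 → σ = 129 MPa, n = 1.85
  low-carbon steel: E = 211.5, α = 11.7, σ_y = 207.0 → σ = 265 MPa, n = 0.782
  commercially pure titanium: E = 104.0, α = 8.78, σ_y = 391.0 → σ = 97.7 MPa, n = 4.00
  soda-lime glass: E = 73.01, α = 9.12, σ_y = 38.40 → σ = 71.2 MPa, n = 0.539
Smallest n: soda-lime glass with n = 0.539.

soda-lime glass, n = 0.539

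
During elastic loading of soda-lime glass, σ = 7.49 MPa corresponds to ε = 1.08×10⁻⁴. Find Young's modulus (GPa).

69.4 GPa

E = σ/ε = 7.49 MPa / 1.08×10⁻⁴ = 69350 MPa = 69.4 GPa.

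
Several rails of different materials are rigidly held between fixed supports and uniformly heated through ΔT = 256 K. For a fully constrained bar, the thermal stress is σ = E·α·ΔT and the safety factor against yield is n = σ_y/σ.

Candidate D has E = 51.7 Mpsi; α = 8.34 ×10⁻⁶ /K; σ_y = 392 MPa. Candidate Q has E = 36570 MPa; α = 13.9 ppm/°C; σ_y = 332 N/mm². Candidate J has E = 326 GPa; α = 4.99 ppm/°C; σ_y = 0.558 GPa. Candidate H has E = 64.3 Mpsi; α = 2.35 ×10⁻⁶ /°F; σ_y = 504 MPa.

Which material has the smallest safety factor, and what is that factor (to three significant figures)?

candidate D, n = 0.515

Per material, after unit conversion:
  candidate D: E = 356.5, α = 8.34, σ_y = 392.0 → σ = 761 MPa, n = 0.515
  candidate Q: E = 36.57, α = 13.9, σ_y = 332.0 → σ = 130 MPa, n = 2.55
  candidate J: E = 326.0, α = 4.99, σ_y = 558.0 → σ = 416 MPa, n = 1.34
  candidate H: E = 443.3, α = 4.23, σ_y = 504.0 → σ = 480 MPa, n = 1.05
The minimum is candidate D at n = 0.515.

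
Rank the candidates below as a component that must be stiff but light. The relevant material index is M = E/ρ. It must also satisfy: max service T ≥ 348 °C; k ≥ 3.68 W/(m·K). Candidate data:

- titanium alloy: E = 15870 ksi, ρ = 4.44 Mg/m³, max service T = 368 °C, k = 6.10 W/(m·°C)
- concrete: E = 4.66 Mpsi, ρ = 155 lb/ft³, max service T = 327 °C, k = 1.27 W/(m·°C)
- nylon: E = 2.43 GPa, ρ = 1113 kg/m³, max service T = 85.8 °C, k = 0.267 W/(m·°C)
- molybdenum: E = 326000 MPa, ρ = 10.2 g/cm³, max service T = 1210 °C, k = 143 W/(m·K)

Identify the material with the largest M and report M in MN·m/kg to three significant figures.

molybdenum, M = 32.0 MN·m/kg

Screen on constraints: max service T ≥ 348 °C; k ≥ 3.68 W/(m·K). Survivors: titanium alloy, molybdenum.
After converting to SI:
  titanium alloy: E = 109.4 GPa, ρ = 4440 kg/m³
  molybdenum: E = 326.0 GPa, ρ = 10200 kg/m³
  molybdenum: M = 32.0 MN·m/kg
  titanium alloy: M = 24.6 MN·m/kg
Molybdenum ranks first.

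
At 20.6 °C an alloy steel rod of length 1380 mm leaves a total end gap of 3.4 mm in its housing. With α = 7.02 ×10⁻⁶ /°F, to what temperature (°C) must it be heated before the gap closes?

α = 7.02×10⁻⁶/°F × 9/5 = 12.6×10⁻⁶/K.
α·L₀·ΔT = 3.4 mm ⇒ ΔT = 3.4 / (12.6×10⁻⁶ × 1380.0) = 195.0 K.
T = 20.6 + 195.0 = 215.6 °C.

216 °C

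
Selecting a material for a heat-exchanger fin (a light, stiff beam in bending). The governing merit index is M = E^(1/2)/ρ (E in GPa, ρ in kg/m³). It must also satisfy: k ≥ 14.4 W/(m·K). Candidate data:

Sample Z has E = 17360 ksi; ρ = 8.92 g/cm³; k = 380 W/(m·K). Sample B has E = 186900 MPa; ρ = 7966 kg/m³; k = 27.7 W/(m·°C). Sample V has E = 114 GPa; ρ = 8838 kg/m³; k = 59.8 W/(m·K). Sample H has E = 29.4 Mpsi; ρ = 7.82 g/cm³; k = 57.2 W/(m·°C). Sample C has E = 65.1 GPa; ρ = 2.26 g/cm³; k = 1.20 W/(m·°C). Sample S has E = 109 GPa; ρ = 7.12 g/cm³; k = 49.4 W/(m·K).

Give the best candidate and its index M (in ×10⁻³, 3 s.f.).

sample H, M = 1.82×10⁻³

Screen on constraints: k ≥ 14.4 W/(m·K). Survivors: sample Z, sample B, sample V, sample H, sample S.
In SI units:
  sample Z: E = 119.7 GPa, ρ = 8920 kg/m³
  sample B: E = 186.9 GPa, ρ = 7966 kg/m³
  sample V: E = 114.0 GPa, ρ = 8838 kg/m³
  sample H: E = 202.7 GPa, ρ = 7820 kg/m³
  sample S: E = 109.0 GPa, ρ = 7120 kg/m³
  sample H: M = 1.82×10⁻³
  sample B: M = 1.72×10⁻³
  sample S: M = 1.47×10⁻³
  sample Z: M = 1.23×10⁻³
  sample V: M = 1.21×10⁻³
Sample H has the largest M.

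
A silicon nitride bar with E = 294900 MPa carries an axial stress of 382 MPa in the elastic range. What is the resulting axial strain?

E = 294900 MPa = 294.9 GPa = 294900 MPa.
ε = σ/E = 382 / 294900 = 1.30×10⁻³.

1.30×10⁻³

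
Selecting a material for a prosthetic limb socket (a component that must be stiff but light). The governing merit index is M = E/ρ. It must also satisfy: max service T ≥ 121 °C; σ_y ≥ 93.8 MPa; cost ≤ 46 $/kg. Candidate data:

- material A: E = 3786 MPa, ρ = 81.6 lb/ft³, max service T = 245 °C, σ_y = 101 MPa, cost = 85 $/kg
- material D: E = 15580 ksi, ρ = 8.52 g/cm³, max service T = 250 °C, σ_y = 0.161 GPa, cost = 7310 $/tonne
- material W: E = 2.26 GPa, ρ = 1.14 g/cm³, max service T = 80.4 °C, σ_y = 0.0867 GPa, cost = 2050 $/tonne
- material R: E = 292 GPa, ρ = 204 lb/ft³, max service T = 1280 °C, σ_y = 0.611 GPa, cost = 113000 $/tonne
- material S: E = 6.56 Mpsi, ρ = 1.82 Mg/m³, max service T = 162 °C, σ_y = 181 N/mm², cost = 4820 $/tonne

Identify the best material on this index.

Screen on constraints: max service T ≥ 121 °C; σ_y ≥ 93.8 MPa; cost ≤ 46 $/kg. Survivors: material D, material S.
Normalizing units and computing the index:
  material D: E = 107.4 GPa, ρ = 8520 kg/m³
  material S: E = 45.23 GPa, ρ = 1820 kg/m³
  material S: M = 24.9 MN·m/kg
  material D: M = 12.6 MN·m/kg
Material S ranks first.

material S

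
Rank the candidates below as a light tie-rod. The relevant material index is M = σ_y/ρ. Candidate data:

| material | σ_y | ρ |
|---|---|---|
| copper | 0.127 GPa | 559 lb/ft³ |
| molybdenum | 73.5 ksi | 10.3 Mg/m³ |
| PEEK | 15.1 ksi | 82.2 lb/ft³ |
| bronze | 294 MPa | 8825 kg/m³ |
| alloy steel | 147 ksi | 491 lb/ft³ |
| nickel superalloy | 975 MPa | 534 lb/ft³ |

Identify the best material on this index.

alloy steel

After converting to SI:
  copper: σ_y = 127.0 MPa, ρ = 8954 kg/m³
  molybdenum: σ_y = 506.8 MPa, ρ = 10300 kg/m³
  PEEK: σ_y = 104.1 MPa, ρ = 1317 kg/m³
  bronze: σ_y = 294.0 MPa, ρ = 8825 kg/m³
  alloy steel: σ_y = 1014 MPa, ρ = 7865 kg/m³
  nickel superalloy: σ_y = 975.0 MPa, ρ = 8554 kg/m³
  alloy steel: M = 129 kN·m/kg
  nickel superalloy: M = 114 kN·m/kg
  PEEK: M = 79.1 kN·m/kg
  molybdenum: M = 49.2 kN·m/kg
  bronze: M = 33.3 kN·m/kg
  copper: M = 14.2 kN·m/kg
The maximum is for alloy steel.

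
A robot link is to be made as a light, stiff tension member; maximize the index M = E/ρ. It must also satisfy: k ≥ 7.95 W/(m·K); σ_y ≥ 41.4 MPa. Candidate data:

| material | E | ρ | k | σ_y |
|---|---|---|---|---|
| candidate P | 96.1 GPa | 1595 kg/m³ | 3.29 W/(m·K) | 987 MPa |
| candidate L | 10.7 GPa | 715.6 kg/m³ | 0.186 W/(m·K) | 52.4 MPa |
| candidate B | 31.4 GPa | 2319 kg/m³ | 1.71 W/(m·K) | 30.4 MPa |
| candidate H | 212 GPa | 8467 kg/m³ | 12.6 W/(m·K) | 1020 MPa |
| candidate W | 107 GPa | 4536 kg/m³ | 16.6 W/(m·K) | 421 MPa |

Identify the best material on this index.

Screen on constraints: k ≥ 7.95 W/(m·K); σ_y ≥ 41.4 MPa. Survivors: candidate H, candidate W.
Evaluate M for each candidate:
  candidate H: M = 25.0 MN·m/kg
  candidate W: M = 23.6 MN·m/kg
Candidate H ranks first.

candidate H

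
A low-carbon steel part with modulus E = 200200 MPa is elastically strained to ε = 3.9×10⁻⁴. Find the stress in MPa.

78.1 MPa

E = 200200 MPa = 200.2 GPa.
σ = E·ε = 200200 MPa × 3.9×10⁻⁴ = 78.1 MPa.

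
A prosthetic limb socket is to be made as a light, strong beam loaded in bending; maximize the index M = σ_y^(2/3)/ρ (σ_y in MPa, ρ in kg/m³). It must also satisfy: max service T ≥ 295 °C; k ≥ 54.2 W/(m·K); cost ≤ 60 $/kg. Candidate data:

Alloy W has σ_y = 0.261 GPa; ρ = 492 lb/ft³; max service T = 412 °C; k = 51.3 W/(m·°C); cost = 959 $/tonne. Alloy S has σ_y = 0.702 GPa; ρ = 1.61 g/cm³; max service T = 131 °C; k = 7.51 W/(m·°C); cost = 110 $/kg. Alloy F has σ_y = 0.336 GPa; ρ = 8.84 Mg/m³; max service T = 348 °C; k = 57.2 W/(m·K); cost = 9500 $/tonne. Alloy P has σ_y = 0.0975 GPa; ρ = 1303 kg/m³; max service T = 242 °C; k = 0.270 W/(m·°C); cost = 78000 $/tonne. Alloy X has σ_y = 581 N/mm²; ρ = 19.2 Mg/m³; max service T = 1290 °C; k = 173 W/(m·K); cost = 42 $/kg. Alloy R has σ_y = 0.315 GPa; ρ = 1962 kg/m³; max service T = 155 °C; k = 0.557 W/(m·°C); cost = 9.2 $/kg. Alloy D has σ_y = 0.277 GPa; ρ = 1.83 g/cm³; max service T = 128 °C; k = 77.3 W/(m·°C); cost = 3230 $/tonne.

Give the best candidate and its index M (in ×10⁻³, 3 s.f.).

alloy F, M = 5.47×10⁻³

Screen on constraints: max service T ≥ 295 °C; k ≥ 54.2 W/(m·K); cost ≤ 60 $/kg. Survivors: alloy F, alloy X.
After converting to SI:
  alloy F: σ_y = 336.0 MPa, ρ = 8840 kg/m³
  alloy X: σ_y = 581.0 MPa, ρ = 19200 kg/m³
  alloy F: M = 5.47×10⁻³
  alloy X: M = 3.63×10⁻³
Highest index: alloy F.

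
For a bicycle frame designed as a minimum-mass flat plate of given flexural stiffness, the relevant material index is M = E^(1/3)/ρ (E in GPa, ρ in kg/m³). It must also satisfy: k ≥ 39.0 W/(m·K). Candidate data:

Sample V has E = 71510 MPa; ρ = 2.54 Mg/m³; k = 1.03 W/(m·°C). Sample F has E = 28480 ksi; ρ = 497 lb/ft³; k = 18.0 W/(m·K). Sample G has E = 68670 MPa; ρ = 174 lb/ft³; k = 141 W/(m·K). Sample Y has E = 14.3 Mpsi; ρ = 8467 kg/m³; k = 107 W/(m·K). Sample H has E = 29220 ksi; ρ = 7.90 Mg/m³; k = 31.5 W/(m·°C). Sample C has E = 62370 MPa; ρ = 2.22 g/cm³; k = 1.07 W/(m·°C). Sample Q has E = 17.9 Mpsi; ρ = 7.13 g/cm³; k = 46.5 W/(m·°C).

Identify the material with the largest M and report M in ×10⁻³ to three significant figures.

sample G, M = 1.47×10⁻³

Screen on constraints: k ≥ 39.0 W/(m·K). Survivors: sample G, sample Y, sample Q.
After converting to SI:
  sample G: E = 68.67 GPa, ρ = 2787 kg/m³
  sample Y: E = 98.60 GPa, ρ = 8467 kg/m³
  sample Q: E = 123.4 GPa, ρ = 7130 kg/m³
  sample G: M = 1.47×10⁻³
  sample Q: M = 0.698×10⁻³
  sample Y: M = 0.546×10⁻³
Sample G has the largest M.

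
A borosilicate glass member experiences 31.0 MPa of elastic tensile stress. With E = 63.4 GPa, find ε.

ε = σ/E = 31.0 / 63400 = 4.89×10⁻⁴.

4.89×10⁻⁴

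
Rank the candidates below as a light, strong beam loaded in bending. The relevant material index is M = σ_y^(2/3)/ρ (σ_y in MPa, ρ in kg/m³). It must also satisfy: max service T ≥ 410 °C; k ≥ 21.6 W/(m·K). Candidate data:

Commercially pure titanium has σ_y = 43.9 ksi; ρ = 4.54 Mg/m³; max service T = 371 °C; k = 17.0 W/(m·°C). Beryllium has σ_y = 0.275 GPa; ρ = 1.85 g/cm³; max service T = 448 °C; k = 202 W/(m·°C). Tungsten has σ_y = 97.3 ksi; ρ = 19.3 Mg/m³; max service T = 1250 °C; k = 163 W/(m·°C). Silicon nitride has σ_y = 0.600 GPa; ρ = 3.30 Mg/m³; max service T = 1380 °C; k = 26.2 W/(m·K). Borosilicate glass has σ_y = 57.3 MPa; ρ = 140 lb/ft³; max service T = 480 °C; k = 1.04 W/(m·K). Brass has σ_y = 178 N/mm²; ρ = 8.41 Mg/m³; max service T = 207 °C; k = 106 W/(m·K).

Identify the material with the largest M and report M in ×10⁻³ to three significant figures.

Screen on constraints: max service T ≥ 410 °C; k ≥ 21.6 W/(m·K). Survivors: beryllium, tungsten, silicon nitride.
Normalizing units and computing the index:
  beryllium: σ_y = 275.0 MPa, ρ = 1850 kg/m³
  tungsten: σ_y = 670.9 MPa, ρ = 19300 kg/m³
  silicon nitride: σ_y = 600.0 MPa, ρ = 3300 kg/m³
  beryllium: M = 22.9×10⁻³
  silicon nitride: M = 21.6×10⁻³
  tungsten: M = 3.97×10⁻³
Beryllium ranks first.

beryllium, M = 22.9×10⁻³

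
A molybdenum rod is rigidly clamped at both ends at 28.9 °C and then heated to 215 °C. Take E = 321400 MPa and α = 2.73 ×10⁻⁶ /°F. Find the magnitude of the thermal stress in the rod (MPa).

294 MPa

E = 321400 MPa = 321.4 GPa.
α = 2.73×10⁻⁶/°F × 9/5 = 4.91×10⁻⁶/K.
ΔT = 186.1 K. Constrained thermal stress σ = E·α·ΔT = 321.4×10³ MPa × 4.91×10⁻⁶ × 186.1 = 294 MPa (compressive).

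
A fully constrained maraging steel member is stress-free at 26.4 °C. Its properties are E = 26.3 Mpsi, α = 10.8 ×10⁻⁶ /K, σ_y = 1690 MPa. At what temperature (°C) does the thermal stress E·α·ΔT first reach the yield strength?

889 °C

E = 26.3 Mpsi = 181.3 GPa.
E·α·ΔT = 1690 MPa ⇒ ΔT = 1690 / (181.3×10³ × 10.8×10⁻⁶) = 863.0 K.
T = 26.4 + 863.0 = 889.4 °C.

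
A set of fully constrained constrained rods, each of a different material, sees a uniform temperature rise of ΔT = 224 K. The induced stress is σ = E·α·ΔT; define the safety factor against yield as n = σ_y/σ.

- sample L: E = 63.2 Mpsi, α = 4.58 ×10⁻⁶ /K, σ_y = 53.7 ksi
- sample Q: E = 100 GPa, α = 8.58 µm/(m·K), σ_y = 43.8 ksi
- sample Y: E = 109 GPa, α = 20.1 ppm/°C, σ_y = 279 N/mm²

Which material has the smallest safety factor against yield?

sample Y

Per material, after unit conversion:
  sample L: E = 435.7, α = 4.58, σ_y = 370.2 → σ = 447 MPa, n = 0.828
  sample Q: E = 100.0, α = 8.58, σ_y = 302.0 → σ = 192 MPa, n = 1.57
  sample Y: E = 109.0, α = 20.1, σ_y = 279.0 → σ = 491 MPa, n = 0.569
Smallest n: sample Y with n = 0.569.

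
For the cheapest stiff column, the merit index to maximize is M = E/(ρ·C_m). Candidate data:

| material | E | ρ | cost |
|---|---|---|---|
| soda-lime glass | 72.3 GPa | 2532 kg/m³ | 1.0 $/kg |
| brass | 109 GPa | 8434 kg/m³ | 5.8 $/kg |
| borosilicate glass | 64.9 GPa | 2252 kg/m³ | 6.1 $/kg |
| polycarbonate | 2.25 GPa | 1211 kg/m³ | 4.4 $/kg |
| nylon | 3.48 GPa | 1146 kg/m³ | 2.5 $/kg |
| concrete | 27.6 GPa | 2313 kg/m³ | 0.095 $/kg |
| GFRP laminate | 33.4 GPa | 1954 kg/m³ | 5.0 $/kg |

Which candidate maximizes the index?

Computing M directly (units already consistent):
  concrete: M = 126 MN·m per $
  soda-lime glass: M = 28.6 MN·m per $
  borosilicate glass: M = 4.72 MN·m per $
  GFRP laminate: M = 3.42 MN·m per $
  brass: M = 2.23 MN·m per $
  nylon: M = 1.21 MN·m per $
  polycarbonate: M = 0.422 MN·m per $
Highest index: concrete.

concrete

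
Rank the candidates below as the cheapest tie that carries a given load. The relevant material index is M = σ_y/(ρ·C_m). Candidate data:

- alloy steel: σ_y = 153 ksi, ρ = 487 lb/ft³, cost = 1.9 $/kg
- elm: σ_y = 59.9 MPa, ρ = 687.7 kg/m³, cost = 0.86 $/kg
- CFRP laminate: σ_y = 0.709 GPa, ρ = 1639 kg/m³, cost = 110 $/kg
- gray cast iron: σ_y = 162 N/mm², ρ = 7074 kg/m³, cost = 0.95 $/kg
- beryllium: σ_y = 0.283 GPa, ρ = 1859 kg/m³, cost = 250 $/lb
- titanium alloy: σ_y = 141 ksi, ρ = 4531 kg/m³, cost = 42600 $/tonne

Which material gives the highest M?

Putting every candidate on a common basis:
  alloy steel: σ_y = 1055 MPa, ρ = 7801 kg/m³, cost = 1.900 $/kg
  elm: σ_y = 59.90 MPa, ρ = 687.7 kg/m³, cost = 0.8600 $/kg
  CFRP laminate: σ_y = 709.0 MPa, ρ = 1639 kg/m³, cost = 110.0 $/kg
  gray cast iron: σ_y = 162.0 MPa, ρ = 7074 kg/m³, cost = 0.9500 $/kg
  beryllium: σ_y = 283.0 MPa, ρ = 1859 kg/m³, cost = 551.1 $/kg
  titanium alloy: σ_y = 972.2 MPa, ρ = 4531 kg/m³, cost = 42.60 $/kg
  elm: M = 101 kN·m per $
  alloy steel: M = 71.2 kN·m per $
  gray cast iron: M = 24.1 kN·m per $
  titanium alloy: M = 5.04 kN·m per $
  CFRP laminate: M = 3.93 kN·m per $
  beryllium: M = 0.276 kN·m per $
Elm ranks first.

elm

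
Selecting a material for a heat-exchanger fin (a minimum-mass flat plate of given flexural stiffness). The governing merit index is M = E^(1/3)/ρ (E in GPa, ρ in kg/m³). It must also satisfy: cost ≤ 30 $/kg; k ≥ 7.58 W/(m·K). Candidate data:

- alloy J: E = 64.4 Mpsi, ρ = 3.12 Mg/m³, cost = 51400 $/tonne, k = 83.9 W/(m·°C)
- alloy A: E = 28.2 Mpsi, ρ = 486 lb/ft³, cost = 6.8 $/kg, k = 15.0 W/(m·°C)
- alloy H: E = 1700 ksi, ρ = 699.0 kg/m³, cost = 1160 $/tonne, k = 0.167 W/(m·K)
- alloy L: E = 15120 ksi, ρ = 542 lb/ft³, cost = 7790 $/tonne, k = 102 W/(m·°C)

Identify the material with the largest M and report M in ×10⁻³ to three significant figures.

Screen on constraints: cost ≤ 30 $/kg; k ≥ 7.58 W/(m·K). Survivors: alloy A, alloy L.
Putting every candidate on a common basis:
  alloy A: E = 194.4 GPa, ρ = 7785 kg/m³
  alloy L: E = 104.2 GPa, ρ = 8682 kg/m³
  alloy A: M = 0.744×10⁻³
  alloy L: M = 0.542×10⁻³
Highest index: alloy A.

alloy A, M = 0.744×10⁻³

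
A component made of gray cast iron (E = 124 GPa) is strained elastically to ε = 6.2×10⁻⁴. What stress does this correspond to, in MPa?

σ = E·ε = 124000 MPa × 6.2×10⁻⁴ = 76.9 MPa.

76.9 MPa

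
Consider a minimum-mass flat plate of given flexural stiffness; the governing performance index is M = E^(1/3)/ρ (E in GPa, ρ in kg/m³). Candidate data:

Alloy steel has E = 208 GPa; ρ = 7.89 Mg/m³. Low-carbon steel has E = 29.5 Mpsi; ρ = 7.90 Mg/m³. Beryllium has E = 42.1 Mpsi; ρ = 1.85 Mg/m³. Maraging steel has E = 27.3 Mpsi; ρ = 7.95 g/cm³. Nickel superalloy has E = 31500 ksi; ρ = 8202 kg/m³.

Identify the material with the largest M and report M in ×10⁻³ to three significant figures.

After converting to SI:
  alloy steel: E = 208.0 GPa, ρ = 7890 kg/m³
  low-carbon steel: E = 203.4 GPa, ρ = 7900 kg/m³
  beryllium: E = 290.3 GPa, ρ = 1850 kg/m³
  maraging steel: E = 188.2 GPa, ρ = 7950 kg/m³
  nickel superalloy: E = 217.2 GPa, ρ = 8202 kg/m³
  beryllium: M = 3.58×10⁻³
  alloy steel: M = 0.751×10⁻³
  low-carbon steel: M = 0.744×10⁻³
  nickel superalloy: M = 0.733×10⁻³
  maraging steel: M = 0.721×10⁻³
Beryllium has the largest M.

beryllium, M = 3.58×10⁻³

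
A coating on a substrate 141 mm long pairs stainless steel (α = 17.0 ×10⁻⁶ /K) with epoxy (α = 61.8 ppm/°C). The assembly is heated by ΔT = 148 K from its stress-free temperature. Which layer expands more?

epoxy

α(stainless steel) = 17.0×10⁻⁶/K vs α(epoxy) = 61.8×10⁻⁶/K.
Higher α expands more for the same ΔT: epoxy.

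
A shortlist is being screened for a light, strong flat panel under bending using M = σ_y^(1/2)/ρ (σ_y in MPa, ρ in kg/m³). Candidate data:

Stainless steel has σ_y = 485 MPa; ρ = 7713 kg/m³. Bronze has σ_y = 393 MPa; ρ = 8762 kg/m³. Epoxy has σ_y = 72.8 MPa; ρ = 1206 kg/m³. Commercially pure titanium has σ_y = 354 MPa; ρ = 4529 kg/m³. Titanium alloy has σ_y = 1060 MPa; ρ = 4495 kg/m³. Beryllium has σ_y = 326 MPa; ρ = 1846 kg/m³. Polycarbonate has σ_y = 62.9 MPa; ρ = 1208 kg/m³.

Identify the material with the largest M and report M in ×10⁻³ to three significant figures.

Evaluate M for each candidate:
  beryllium: M = 9.78×10⁻³
  titanium alloy: M = 7.24×10⁻³
  epoxy: M = 7.07×10⁻³
  polycarbonate: M = 6.57×10⁻³
  commercially pure titanium: M = 4.15×10⁻³
  stainless steel: M = 2.86×10⁻³
  bronze: M = 2.26×10⁻³
Beryllium has the largest M.

beryllium, M = 9.78×10⁻³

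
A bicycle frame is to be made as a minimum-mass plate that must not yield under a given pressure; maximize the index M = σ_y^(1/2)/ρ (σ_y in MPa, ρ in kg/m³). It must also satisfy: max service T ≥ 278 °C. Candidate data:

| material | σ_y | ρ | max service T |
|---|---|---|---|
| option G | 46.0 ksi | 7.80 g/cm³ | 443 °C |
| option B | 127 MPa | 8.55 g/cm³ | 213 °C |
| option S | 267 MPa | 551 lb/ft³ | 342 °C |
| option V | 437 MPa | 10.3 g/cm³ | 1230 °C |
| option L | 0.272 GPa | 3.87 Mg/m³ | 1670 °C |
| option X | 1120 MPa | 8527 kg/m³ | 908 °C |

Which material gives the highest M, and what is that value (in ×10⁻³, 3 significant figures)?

option L, M = 4.26×10⁻³

Screen on constraints: max service T ≥ 278 °C. Survivors: option G, option S, option V, option L, option X.
Putting every candidate on a common basis:
  option G: σ_y = 317.2 MPa, ρ = 7800 kg/m³
  option S: σ_y = 267.0 MPa, ρ = 8826 kg/m³
  option V: σ_y = 437.0 MPa, ρ = 10300 kg/m³
  option L: σ_y = 272.0 MPa, ρ = 3870 kg/m³
  option X: σ_y = 1120 MPa, ρ = 8527 kg/m³
  option L: M = 4.26×10⁻³
  option X: M = 3.92×10⁻³
  option G: M = 2.28×10⁻³
  option V: M = 2.03×10⁻³
  option S: M = 1.85×10⁻³
Option L has the largest M.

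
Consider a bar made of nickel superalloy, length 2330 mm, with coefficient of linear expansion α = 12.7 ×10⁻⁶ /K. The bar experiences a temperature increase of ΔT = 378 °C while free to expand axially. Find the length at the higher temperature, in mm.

2341.2 mm

ΔL = α·L₀·ΔT = 12.7×10⁻⁶ × 2330 mm × 378.0 K = 11.2 mm.
L = L₀ + ΔL = 2330 + 11.2 = 2341.2 mm.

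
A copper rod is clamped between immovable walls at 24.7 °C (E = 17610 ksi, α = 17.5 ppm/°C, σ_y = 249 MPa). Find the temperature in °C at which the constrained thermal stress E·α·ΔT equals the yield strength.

E = 17610 ksi = 121.4 GPa.
E·α·ΔT = 249.0 MPa ⇒ ΔT = 249.0 / (121.4×10³ × 17.5×10⁻⁶) = 117.2 K.
T = 24.7 + 117.2 = 141.9 °C.

142 °C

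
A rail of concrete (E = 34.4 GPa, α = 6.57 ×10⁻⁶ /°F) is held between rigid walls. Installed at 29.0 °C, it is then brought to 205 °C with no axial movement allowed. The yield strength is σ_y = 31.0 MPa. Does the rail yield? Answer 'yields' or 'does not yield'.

α = 6.57×10⁻⁶/°F × 9/5 = 11.8×10⁻⁶/K.
ΔT = 176.0 K. Constrained thermal stress σ = E·α·ΔT = 34.40×10³ MPa × 11.8×10⁻⁶ × 176.0 = 71.6 MPa (compressive).
Compare to σ_y = 31.0 MPa: σ ≥ σ_y, so it yields.

yields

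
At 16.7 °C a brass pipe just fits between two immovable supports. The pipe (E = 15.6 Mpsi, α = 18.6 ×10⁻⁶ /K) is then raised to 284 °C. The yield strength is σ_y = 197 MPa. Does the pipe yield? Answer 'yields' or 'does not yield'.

E = 15.6 Mpsi = 107.6 GPa.
ΔT = 267.3 K. Constrained thermal stress σ = E·α·ΔT = 107.6×10³ MPa × 18.6×10⁻⁶ × 267.3 = 535 MPa (compressive).
Compare to σ_y = 197 MPa: σ ≥ σ_y, so it yields.

yields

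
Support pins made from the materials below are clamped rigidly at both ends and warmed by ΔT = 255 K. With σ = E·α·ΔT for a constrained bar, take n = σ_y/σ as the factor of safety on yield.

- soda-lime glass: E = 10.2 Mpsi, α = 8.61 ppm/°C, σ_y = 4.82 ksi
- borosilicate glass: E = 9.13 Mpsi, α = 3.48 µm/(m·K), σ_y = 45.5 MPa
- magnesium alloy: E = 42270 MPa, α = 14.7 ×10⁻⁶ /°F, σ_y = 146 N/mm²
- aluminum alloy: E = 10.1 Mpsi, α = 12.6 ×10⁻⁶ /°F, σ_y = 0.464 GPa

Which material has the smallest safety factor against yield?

soda-lime glass

In consistent units (E in GPa, α in ×10⁻⁶/K, σ_y in MPa):
  soda-lime glass: E = 70.33, α = 8.61, σ_y = 33.23 → σ = 154 MPa, n = 0.215
  borosilicate glass: E = 62.95, α = 3.48, σ_y = 45.50 → σ = 55.9 MPa, n = 0.815
  magnesium alloy: E = 42.27, α = 26.5, σ_y = 146.0 → σ = 285 MPa, n = 0.512
  aluminum alloy: E = 69.64, α = 22.7, σ_y = 464.0 → σ = 403 MPa, n = 1.15
Smallest n: soda-lime glass with n = 0.215.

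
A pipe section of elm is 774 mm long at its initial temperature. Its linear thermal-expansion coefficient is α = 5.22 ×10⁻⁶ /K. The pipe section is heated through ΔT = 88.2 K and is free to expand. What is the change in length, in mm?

0.356 mm

ΔL = α·L₀·ΔT = 5.22×10⁻⁶ × 774 mm × 88.20 K = 0.356 mm.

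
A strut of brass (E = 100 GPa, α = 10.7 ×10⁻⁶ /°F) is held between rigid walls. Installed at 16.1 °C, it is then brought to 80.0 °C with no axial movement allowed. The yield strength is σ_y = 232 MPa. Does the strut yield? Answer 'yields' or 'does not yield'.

does not yield

α = 10.7×10⁻⁶/°F × 9/5 = 19.3×10⁻⁶/K.
ΔT = 63.90 K. Constrained thermal stress σ = E·α·ΔT = 100.0×10³ MPa × 19.3×10⁻⁶ × 63.90 = 123 MPa (compressive).
Compare to σ_y = 232 MPa: σ < σ_y, so it does not yield.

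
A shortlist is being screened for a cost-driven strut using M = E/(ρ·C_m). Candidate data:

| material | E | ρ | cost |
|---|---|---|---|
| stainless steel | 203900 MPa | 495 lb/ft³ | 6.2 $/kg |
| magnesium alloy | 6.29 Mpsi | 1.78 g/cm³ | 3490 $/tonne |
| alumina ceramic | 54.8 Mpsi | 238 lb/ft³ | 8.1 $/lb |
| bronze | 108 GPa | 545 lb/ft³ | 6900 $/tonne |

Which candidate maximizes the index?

In SI units:
  stainless steel: E = 203.9 GPa, ρ = 7929 kg/m³, cost = 6.200 $/kg
  magnesium alloy: E = 43.37 GPa, ρ = 1780 kg/m³, cost = 3.490 $/kg
  alumina ceramic: E = 377.8 GPa, ρ = 3812 kg/m³, cost = 17.86 $/kg
  bronze: E = 108.0 GPa, ρ = 8730 kg/m³, cost = 6.900 $/kg
  magnesium alloy: M = 6.98 MN·m per $
  alumina ceramic: M = 5.55 MN·m per $
  stainless steel: M = 4.15 MN·m per $
  bronze: M = 1.79 MN·m per $
Highest index: magnesium alloy.

magnesium alloy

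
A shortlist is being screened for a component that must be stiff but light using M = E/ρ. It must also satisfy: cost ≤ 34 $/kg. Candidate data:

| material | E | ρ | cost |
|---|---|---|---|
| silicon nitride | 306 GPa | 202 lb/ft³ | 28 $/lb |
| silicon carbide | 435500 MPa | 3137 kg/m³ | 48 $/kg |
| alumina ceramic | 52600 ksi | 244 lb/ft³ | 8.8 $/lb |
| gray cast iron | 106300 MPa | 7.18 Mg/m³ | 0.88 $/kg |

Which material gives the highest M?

Screen on constraints: cost ≤ 34 $/kg. Survivors: alumina ceramic, gray cast iron.
After converting to SI:
  alumina ceramic: E = 362.7 GPa, ρ = 3909 kg/m³
  gray cast iron: E = 106.3 GPa, ρ = 7180 kg/m³
  alumina ceramic: M = 92.8 MN·m/kg
  gray cast iron: M = 14.8 MN·m/kg
Alumina ceramic ranks first.

alumina ceramic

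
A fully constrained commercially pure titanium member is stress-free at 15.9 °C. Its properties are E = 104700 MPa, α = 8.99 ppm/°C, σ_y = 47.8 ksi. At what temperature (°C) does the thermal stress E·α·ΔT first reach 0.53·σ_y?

E = 104700 MPa = 104.7 GPa.
σ_y = 47.8 ksi = 329.6 MPa.
E·α·ΔT = 174.7 MPa ⇒ ΔT = 174.7 / (104.7×10³ × 8.99×10⁻⁶) = 185.6 K.
T = 15.9 + 185.6 = 201.5 °C.

201 °C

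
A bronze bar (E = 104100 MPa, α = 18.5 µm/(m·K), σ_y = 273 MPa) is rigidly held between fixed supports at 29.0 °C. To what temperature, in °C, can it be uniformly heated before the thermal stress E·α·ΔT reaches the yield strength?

E = 104100 MPa = 104.1 GPa.
E·α·ΔT = 273.0 MPa ⇒ ΔT = 273.0 / (104.1×10³ × 18.5×10⁻⁶) = 141.8 K.
T = 29.0 + 141.8 = 170.8 °C.

171 °C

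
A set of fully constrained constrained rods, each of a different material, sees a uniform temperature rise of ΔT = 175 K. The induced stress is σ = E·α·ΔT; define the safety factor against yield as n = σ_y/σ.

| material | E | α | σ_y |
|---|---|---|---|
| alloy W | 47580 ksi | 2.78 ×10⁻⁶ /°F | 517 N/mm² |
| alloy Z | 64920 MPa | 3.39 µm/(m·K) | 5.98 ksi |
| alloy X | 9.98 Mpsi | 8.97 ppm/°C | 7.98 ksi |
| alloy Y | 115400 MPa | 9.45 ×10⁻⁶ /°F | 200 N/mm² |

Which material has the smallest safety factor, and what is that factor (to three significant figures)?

Per material, after unit conversion:
  alloy W: E = 328.1, α = 5.00, σ_y = 517.0 → σ = 287 MPa, n = 1.80
  alloy Z: E = 64.92, α = 3.39, σ_y = 41.23 → σ = 38.5 MPa, n = 1.07
  alloy X: E = 68.81, α = 8.97, σ_y = 55.02 → σ = 108 MPa, n = 0.509
  alloy Y: E = 115.4, α = 17.0, σ_y = 200.0 → σ = 344 MPa, n = 0.582
Smallest n: alloy X with n = 0.509.

alloy X, n = 0.509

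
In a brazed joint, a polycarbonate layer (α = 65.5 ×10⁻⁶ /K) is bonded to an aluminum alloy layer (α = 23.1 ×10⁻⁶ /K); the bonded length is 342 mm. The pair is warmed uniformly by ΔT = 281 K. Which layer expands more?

polycarbonate

α(polycarbonate) = 65.5×10⁻⁶/K vs α(aluminum alloy) = 23.1×10⁻⁶/K.
Higher α expands more for the same ΔT: polycarbonate.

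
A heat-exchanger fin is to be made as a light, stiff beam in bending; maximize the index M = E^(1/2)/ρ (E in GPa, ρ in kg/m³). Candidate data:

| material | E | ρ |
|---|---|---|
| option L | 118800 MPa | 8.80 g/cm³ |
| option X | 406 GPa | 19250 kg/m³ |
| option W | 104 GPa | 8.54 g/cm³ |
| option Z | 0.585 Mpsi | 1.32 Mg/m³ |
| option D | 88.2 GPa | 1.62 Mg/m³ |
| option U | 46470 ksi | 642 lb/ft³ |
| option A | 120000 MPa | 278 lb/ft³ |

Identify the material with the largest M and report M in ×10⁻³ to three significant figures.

Normalizing units and computing the index:
  option L: E = 118.8 GPa, ρ = 8800 kg/m³
  option X: E = 406.0 GPa, ρ = 19250 kg/m³
  option W: E = 104.0 GPa, ρ = 8540 kg/m³
  option Z: E = 4.033 GPa, ρ = 1320 kg/m³
  option D: E = 88.20 GPa, ρ = 1620 kg/m³
  option U: E = 320.4 GPa, ρ = 10280 kg/m³
  option A: E = 120.0 GPa, ρ = 4453 kg/m³
  option D: M = 5.80×10⁻³
  option A: M = 2.46×10⁻³
  option U: M = 1.74×10⁻³
  option Z: M = 1.52×10⁻³
  option L: M = 1.24×10⁻³
  option W: M = 1.19×10⁻³
  option X: M = 1.05×10⁻³
Highest index: option D.

option D, M = 5.80×10⁻³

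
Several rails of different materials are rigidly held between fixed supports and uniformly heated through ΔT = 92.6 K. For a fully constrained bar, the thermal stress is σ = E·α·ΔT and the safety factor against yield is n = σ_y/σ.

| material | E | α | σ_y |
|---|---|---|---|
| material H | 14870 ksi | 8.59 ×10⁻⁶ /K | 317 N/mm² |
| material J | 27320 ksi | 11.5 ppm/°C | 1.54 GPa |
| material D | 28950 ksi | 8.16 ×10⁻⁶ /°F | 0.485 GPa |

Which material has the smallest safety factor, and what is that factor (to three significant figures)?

material D, n = 1.79

In consistent units (E in GPa, α in ×10⁻⁶/K, σ_y in MPa):
  material H: E = 102.5, α = 8.59, σ_y = 317.0 → σ = 81.6 MPa, n = 3.89
  material J: E = 188.4, α = 11.5, σ_y = 1540 → σ = 201 MPa, n = 7.68
  material D: E = 199.6, α = 14.7, σ_y = 485.0 → σ = 271 MPa, n = 1.79
The minimum is material D at n = 1.79.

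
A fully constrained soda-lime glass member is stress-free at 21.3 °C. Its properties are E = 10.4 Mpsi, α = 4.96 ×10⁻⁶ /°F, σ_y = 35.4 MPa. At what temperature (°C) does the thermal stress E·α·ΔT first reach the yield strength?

E = 10.4 Mpsi = 71.71 GPa.
α = 4.96×10⁻⁶/°F × 9/5 = 8.93×10⁻⁶/K.
E·α·ΔT = 35.40 MPa ⇒ ΔT = 35.40 / (71.71×10³ × 8.93×10⁻⁶) = 55.30 K.
T = 21.3 + 55.30 = 76.60 °C.

76.6 °C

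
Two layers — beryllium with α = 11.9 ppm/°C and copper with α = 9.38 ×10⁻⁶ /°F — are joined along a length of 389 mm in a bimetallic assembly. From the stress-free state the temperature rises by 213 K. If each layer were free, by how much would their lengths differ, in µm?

413 µm

copper: α = 9.38×10⁻⁶/°F × 9/5 = 16.9×10⁻⁶/K.
Δα = |11.9 − 16.9|×10⁻⁶/K = 4.98×10⁻⁶/K.
ΔL_mismatch = Δα·L·ΔT = 4.98×10⁻⁶ × 389.0 mm × 213.0 K = 413 µm.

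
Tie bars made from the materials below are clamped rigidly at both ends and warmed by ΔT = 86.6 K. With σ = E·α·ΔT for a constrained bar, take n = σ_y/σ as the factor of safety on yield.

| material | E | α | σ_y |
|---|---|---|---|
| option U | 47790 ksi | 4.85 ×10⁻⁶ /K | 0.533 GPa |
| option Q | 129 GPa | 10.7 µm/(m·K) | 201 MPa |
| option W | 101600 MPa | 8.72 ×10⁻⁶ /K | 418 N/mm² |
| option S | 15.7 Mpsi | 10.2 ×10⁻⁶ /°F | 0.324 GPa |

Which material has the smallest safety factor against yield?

option Q

In consistent units (E in GPa, α in ×10⁻⁶/K, σ_y in MPa):
  option U: E = 329.5, α = 4.85, σ_y = 533.0 → σ = 138 MPa, n = 3.85
  option Q: E = 129.0, α = 10.7, σ_y = 201.0 → σ = 120 MPa, n = 1.68
  option W: E = 101.6, α = 8.72, σ_y = 418.0 → σ = 76.7 MPa, n = 5.45
  option S: E = 108.2, α = 18.4, σ_y = 324.0 → σ = 172 MPa, n = 1.88
The minimum is option Q at n = 1.68.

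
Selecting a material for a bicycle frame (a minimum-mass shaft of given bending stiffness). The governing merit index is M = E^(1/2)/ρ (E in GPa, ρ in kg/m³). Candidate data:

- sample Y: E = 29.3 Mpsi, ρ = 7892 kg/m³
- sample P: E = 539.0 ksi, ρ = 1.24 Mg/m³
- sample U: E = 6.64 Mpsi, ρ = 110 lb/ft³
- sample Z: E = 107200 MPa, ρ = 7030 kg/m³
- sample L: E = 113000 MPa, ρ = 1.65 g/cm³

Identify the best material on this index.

sample L

In SI units:
  sample Y: E = 202.0 GPa, ρ = 7892 kg/m³
  sample P: E = 3.716 GPa, ρ = 1240 kg/m³
  sample U: E = 45.78 GPa, ρ = 1762 kg/m³
  sample Z: E = 107.2 GPa, ρ = 7030 kg/m³
  sample L: E = 113.0 GPa, ρ = 1650 kg/m³
  sample L: M = 6.44×10⁻³
  sample U: M = 3.84×10⁻³
  sample Y: M = 1.80×10⁻³
  sample P: M = 1.55×10⁻³
  sample Z: M = 1.47×10⁻³
Highest index: sample L.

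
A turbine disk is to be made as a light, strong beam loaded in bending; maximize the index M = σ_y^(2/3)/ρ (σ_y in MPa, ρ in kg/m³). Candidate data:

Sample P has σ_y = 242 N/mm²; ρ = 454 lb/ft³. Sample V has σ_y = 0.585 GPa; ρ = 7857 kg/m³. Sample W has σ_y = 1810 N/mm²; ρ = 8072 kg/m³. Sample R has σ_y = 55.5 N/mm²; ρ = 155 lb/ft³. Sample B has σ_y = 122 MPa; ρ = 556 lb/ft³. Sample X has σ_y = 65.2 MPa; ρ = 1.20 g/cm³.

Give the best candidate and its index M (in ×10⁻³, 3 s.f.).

sample W, M = 18.4×10⁻³

Convert each candidate to consistent units, then evaluate M:
  sample P: σ_y = 242.0 MPa, ρ = 7272 kg/m³
  sample V: σ_y = 585.0 MPa, ρ = 7857 kg/m³
  sample W: σ_y = 1810 MPa, ρ = 8072 kg/m³
  sample R: σ_y = 55.50 MPa, ρ = 2483 kg/m³
  sample B: σ_y = 122.0 MPa, ρ = 8906 kg/m³
  sample X: σ_y = 65.20 MPa, ρ = 1200 kg/m³
  sample W: M = 18.4×10⁻³
  sample X: M = 13.5×10⁻³
  sample V: M = 8.90×10⁻³
  sample R: M = 5.86×10⁻³
  sample P: M = 5.34×10⁻³
  sample B: M = 2.76×10⁻³
Sample W has the largest M.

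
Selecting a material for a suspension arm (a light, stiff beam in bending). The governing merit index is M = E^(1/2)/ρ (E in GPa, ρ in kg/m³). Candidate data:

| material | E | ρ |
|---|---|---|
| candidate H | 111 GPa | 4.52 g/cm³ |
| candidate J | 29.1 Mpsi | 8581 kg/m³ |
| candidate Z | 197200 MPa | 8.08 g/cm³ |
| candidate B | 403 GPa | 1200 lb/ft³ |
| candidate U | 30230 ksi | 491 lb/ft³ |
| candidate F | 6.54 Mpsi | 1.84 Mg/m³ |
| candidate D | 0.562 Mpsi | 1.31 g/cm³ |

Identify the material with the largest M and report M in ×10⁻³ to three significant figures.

candidate F, M = 3.65×10⁻³

Convert each candidate to consistent units, then evaluate M:
  candidate H: E = 111.0 GPa, ρ = 4520 kg/m³
  candidate J: E = 200.6 GPa, ρ = 8581 kg/m³
  candidate Z: E = 197.2 GPa, ρ = 8080 kg/m³
  candidate B: E = 403.0 GPa, ρ = 19220 kg/m³
  candidate U: E = 208.4 GPa, ρ = 7865 kg/m³
  candidate F: E = 45.09 GPa, ρ = 1840 kg/m³
  candidate D: E = 3.875 GPa, ρ = 1310 kg/m³
  candidate F: M = 3.65×10⁻³
  candidate H: M = 2.33×10⁻³
  candidate U: M = 1.84×10⁻³
  candidate Z: M = 1.74×10⁻³
  candidate J: M = 1.65×10⁻³
  candidate D: M = 1.50×10⁻³
  candidate B: M = 1.04×10⁻³
Candidate F ranks first.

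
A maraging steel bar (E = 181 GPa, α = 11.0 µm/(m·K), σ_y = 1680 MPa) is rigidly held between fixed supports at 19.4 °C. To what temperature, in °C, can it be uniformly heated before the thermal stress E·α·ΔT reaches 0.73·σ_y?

635 °C

E·α·ΔT = 1226 MPa ⇒ ΔT = 1226 / (181.0×10³ × 11.0×10⁻⁶) = 616.0 K.
T = 19.4 + 616.0 = 635.4 °C.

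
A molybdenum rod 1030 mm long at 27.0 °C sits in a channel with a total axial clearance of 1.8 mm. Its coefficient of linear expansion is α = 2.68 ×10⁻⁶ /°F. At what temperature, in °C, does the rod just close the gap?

α = 2.68×10⁻⁶/°F × 9/5 = 4.82×10⁻⁶/K.
α·L₀·ΔT = 1.8 mm ⇒ ΔT = 1.8 / (4.82×10⁻⁶ × 1030.0) = 362.3 K.
T = 27.0 + 362.3 = 389.3 °C.

389 °C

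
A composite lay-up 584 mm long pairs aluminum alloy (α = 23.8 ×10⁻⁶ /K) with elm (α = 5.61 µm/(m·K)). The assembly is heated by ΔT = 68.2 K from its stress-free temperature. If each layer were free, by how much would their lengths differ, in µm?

724 µm

Δα = |23.8 − 5.61|×10⁻⁶/K = 18.2×10⁻⁶/K.
ΔL_mismatch = Δα·L·ΔT = 18.2×10⁻⁶ × 584.0 mm × 68.2 K = 724 µm.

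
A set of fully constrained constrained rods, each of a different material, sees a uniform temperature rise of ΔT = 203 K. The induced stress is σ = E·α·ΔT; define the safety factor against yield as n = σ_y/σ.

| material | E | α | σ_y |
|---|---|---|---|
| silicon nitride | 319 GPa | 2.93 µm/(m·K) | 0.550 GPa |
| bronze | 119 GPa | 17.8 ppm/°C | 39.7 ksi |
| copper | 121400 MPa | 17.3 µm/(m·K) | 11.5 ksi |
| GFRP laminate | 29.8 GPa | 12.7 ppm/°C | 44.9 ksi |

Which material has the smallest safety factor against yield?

copper

In consistent units (E in GPa, α in ×10⁻⁶/K, σ_y in MPa):
  silicon nitride: E = 319.0, α = 2.93, σ_y = 550.0 → σ = 190 MPa, n = 2.90
  bronze: E = 119.0, α = 17.8, σ_y = 273.7 → σ = 430 MPa, n = 0.637
  copper: E = 121.4, α = 17.3, σ_y = 79.29 → σ = 426 MPa, n = 0.186
  GFRP laminate: E = 29.80, α = 12.7, σ_y = 309.6 → σ = 76.8 MPa, n = 4.03
Copper has the lowest safety factor, n = 0.186.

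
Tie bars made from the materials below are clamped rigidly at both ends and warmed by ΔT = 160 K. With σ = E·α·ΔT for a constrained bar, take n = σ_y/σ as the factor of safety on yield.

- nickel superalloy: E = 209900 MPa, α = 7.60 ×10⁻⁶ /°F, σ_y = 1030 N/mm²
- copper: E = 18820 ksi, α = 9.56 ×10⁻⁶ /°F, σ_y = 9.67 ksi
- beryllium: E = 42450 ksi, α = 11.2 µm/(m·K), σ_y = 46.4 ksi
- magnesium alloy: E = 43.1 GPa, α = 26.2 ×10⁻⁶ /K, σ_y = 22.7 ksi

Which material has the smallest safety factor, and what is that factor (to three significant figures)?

In consistent units (E in GPa, α in ×10⁻⁶/K, σ_y in MPa):
  nickel superalloy: E = 209.9, α = 13.7, σ_y = 1030 → σ = 459 MPa, n = 2.24
  copper: E = 129.8, α = 17.2, σ_y = 66.67 → σ = 357 MPa, n = 0.187
  beryllium: E = 292.7, α = 11.2, σ_y = 319.9 → σ = 524 MPa, n = 0.610
  magnesium alloy: E = 43.10, α = 26.2, σ_y = 156.5 → σ = 181 MPa, n = 0.866
The minimum is copper at n = 0.187.

copper, n = 0.187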